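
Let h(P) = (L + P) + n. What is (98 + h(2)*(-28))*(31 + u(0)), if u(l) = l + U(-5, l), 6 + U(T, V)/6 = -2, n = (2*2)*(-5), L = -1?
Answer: -10710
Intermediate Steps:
n = -20 (n = 4*(-5) = -20)
U(T, V) = -48 (U(T, V) = -36 + 6*(-2) = -36 - 12 = -48)
h(P) = -21 + P (h(P) = (-1 + P) - 20 = -21 + P)
u(l) = -48 + l (u(l) = l - 48 = -48 + l)
(98 + h(2)*(-28))*(31 + u(0)) = (98 + (-21 + 2)*(-28))*(31 + (-48 + 0)) = (98 - 19*(-28))*(31 - 48) = (98 + 532)*(-17) = 630*(-17) = -10710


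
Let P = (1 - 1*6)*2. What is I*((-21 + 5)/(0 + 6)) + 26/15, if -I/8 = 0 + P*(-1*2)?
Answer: 2142/5 ≈ 428.40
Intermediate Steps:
P = -10 (P = (1 - 6)*2 = -5*2 = -10)
I = -160 (I = -8*(0 - (-10)*2) = -8*(0 - 10*(-2)) = -8*(0 + 20) = -8*20 = -160)
I*((-21 + 5)/(0 + 6)) + 26/15 = -160*(-21 + 5)/(0 + 6) + 26/15 = -(-2560)/6 + 26*(1/15) = -(-2560)/6 + 26/15 = -160*(-8/3) + 26/15 = 1280/3 + 26/15 = 2142/5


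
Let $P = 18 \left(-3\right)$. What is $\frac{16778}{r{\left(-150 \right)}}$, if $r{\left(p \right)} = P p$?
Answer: $\frac{8389}{4050} \approx 2.0714$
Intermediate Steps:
$P = -54$
$r{\left(p \right)} = - 54 p$
$\frac{16778}{r{\left(-150 \right)}} = \frac{16778}{\left(-54\right) \left(-150\right)} = \frac{16778}{8100} = 16778 \cdot \frac{1}{8100} = \frac{8389}{4050}$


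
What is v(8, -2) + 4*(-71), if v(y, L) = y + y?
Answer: -268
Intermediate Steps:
v(y, L) = 2*y
v(8, -2) + 4*(-71) = 2*8 + 4*(-71) = 16 - 284 = -268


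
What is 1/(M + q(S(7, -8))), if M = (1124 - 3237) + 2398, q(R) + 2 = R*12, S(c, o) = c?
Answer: 1/367 ≈ 0.0027248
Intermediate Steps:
q(R) = -2 + 12*R (q(R) = -2 + R*12 = -2 + 12*R)
M = 285 (M = -2113 + 2398 = 285)
1/(M + q(S(7, -8))) = 1/(285 + (-2 + 12*7)) = 1/(285 + (-2 + 84)) = 1/(285 + 82) = 1/367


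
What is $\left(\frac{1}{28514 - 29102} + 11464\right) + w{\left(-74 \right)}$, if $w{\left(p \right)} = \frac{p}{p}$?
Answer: $\frac{6741419}{588} \approx 11465.0$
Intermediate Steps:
$w{\left(p \right)} = 1$
$\left(\frac{1}{28514 - 29102} + 11464\right) + w{\left(-74 \right)} = \left(\frac{1}{28514 - 29102} + 11464\right) + 1 = \left(\frac{1}{-588} + 11464\right) + 1 = \left(- \frac{1}{588} + 11464\right) + 1 = \frac{6740831}{588} + 1 = \frac{6741419}{588}$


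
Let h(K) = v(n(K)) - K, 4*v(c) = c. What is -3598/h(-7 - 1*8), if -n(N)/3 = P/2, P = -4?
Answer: -7196/33 ≈ -218.06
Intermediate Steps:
n(N) = 6 (n(N) = -(-12)/2 = -3*(-2) = 6)
v(c) = c/4
h(K) = 3/2 - K (h(K) = (¼)*6 - K = 3/2 - K)
-3598/h(-7 - 1*8) = -3598/(3/2 - (-7 - 1*8)) = -3598/(3/2 - (-7 - 8)) = -3598/(3/2 - 1*(-15)) = -3598/(3/2 + 15) = -3598/33/2 = -3598*2/33 = -7196/33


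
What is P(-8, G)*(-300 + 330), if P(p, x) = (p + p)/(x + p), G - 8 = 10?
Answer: -48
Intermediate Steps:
G = 18 (G = 8 + 10 = 18)
P(p, x) = 2*p/(p + x) (P(p, x) = (2*p)/(p + x) = 2*p/(p + x))
P(-8, G)*(-300 + 330) = (2*(-8)/(-8 + 18))*(-300 + 330) = (2*(-8)/10)*30 = (2*(-8)*(⅒))*30 = -8/5*30 = -48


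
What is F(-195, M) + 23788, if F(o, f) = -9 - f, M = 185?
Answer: 23594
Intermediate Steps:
F(-195, M) + 23788 = (-9 - 1*185) + 23788 = (-9 - 185) + 23788 = -194 + 23788 = 23594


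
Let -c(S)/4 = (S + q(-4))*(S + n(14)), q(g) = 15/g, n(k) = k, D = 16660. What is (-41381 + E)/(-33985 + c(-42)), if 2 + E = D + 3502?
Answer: 21221/39109 ≈ 0.54261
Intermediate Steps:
E = 20160 (E = -2 + (16660 + 3502) = -2 + 20162 = 20160)
c(S) = -4*(14 + S)*(-15/4 + S) (c(S) = -4*(S + 15/(-4))*(S + 14) = -4*(S + 15*(-¼))*(14 + S) = -4*(S - 15/4)*(14 + S) = -4*(-15/4 + S)*(14 + S) = -4*(14 + S)*(-15/4 + S))
(-41381 + E)/(-33985 + c(-42)) = (-41381 + 20160)/(-33985 + (210 - 41*(-42) - 4*(-42)²)) = -21221/(-33985 + (210 + 1722 - 4*1764)) = -21221/(-33985 + (210 + 1722 - 7056)) = -21221/(-33985 - 5124) = -21221/(-39109) = -21221*(-1/39109) = 21221/39109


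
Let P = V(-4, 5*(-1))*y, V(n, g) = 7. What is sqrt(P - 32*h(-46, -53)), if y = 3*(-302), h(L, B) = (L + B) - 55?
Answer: I*sqrt(1414) ≈ 37.603*I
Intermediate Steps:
h(L, B) = -55 + B + L (h(L, B) = (B + L) - 55 = -55 + B + L)
y = -906
P = -6342 (P = 7*(-906) = -6342)
sqrt(P - 32*h(-46, -53)) = sqrt(-6342 - 32*(-55 - 53 - 46)) = sqrt(-6342 - 32*(-154)) = sqrt(-6342 + 4928) = sqrt(-1414) = I*sqrt(1414)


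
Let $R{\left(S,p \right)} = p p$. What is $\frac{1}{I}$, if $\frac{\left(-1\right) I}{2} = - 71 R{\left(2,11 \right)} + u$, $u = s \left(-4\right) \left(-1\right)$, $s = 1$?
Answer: $\frac{1}{17174} \approx 5.8228 \cdot 10^{-5}$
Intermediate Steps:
$u = 4$ ($u = 1 \left(-4\right) \left(-1\right) = \left(-4\right) \left(-1\right) = 4$)
$R{\left(S,p \right)} = p^{2}$
$I = 17174$ ($I = - 2 \left(- 71 \cdot 11^{2} + 4\right) = - 2 \left(\left(-71\right) 121 + 4\right) = - 2 \left(-8591 + 4\right) = \left(-2\right) \left(-8587\right) = 17174$)
$\frac{1}{I} = \frac{1}{17174}$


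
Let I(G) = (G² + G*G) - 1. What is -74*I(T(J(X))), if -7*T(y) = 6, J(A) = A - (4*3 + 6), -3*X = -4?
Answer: -1702/49 ≈ -34.735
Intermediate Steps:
X = 4/3 (X = -⅓*(-4) = 4/3 ≈ 1.3333)
J(A) = -18 + A (J(A) = A - (12 + 6) = A - 1*18 = A - 18 = -18 + A)
T(y) = -6/7 (T(y) = -⅐*6 = -6/7)
I(G) = -1 + 2*G² (I(G) = (G² + G²) - 1 = 2*G² - 1 = -1 + 2*G²)
-74*I(T(J(X))) = -74*(-1 + 2*(-6/7)²) = -74*(-1 + 2*(36/49)) = -74*(-1 + 72/49) = -74*23/49 = -1702/49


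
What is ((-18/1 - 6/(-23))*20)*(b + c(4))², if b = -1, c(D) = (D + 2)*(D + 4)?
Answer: -18025440/23 ≈ -7.8372e+5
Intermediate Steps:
c(D) = (2 + D)*(4 + D)
((-18/1 - 6/(-23))*20)*(b + c(4))² = ((-18/1 - 6/(-23))*20)*(-1 + (8 + 4² + 6*4))² = ((-18*1 - 6*(-1/23))*20)*(-1 + (8 + 16 + 24))² = ((-18 + 6/23)*20)*(-1 + 48)² = -408/23*20*47² = -8160/23*2209 = -18025440/23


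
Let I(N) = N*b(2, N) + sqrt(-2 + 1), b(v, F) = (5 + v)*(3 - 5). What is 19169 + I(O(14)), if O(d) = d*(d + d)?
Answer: 13681 + I ≈ 13681.0 + 1.0*I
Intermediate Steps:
O(d) = 2*d**2 (O(d) = d*(2*d) = 2*d**2)
b(v, F) = -10 - 2*v (b(v, F) = (5 + v)*(-2) = -10 - 2*v)
I(N) = I - 14*N (I(N) = N*(-10 - 2*2) + sqrt(-2 + 1) = N*(-10 - 4) + sqrt(-1) = N*(-14) + I = -14*N + I = I - 14*N)
19169 + I(O(14)) = 19169 + (I - 28*14**2) = 19169 + (I - 28*196) = 19169 + (I - 14*392) = 19169 + (I - 5488) = 19169 + (-5488 + I) = 13681 + I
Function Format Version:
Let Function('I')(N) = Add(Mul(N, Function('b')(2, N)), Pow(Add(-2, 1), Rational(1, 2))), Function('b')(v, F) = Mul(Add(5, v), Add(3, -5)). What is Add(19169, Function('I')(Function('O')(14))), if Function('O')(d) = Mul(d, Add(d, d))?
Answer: Add(13681, I) ≈ Add(13681., Mul(1.0000, I))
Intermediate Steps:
Function('O')(d) = Mul(2, Pow(d, 2)) (Function('O')(d) = Mul(d, Mul(2, d)) = Mul(2, Pow(d, 2)))
Function('b')(v, F) = Add(-10, Mul(-2, v)) (Function('b')(v, F) = Mul(Add(5, v), -2) = Add(-10, Mul(-2, v)))
Function('I')(N) = Add(I, Mul(-14, N)) (Function('I')(N) = Add(Mul(N, Add(-10, Mul(-2, 2))), Pow(Add(-2, 1), Rational(1, 2))) = Add(Mul(N, Add(-10, -4)), Pow(-1, Rational(1, 2))) = Add(Mul(N, -14), I) = Add(Mul(-14, N), I) = Add(I, Mul(-14, N)))
Add(19169, Function('I')(Function('O')(14))) = Add(19169, Add(I, Mul(-14, Mul(2, Pow(14, 2))))) = Add(19169, Add(I, Mul(-14, Mul(2, 196)))) = Add(19169, Add(I, Mul(-14, 392))) = Add(19169, Add(I, -5488)) = Add(19169, Add(-5488, I)) = Add(13681, I)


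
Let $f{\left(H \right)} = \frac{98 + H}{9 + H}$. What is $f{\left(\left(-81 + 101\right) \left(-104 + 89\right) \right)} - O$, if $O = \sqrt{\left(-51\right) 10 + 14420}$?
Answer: $\frac{202}{291} - \sqrt{13910} \approx -117.25$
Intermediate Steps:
$f{\left(H \right)} = \frac{98 + H}{9 + H}$
$O = \sqrt{13910}$ ($O = \sqrt{-510 + 14420} = \sqrt{13910} \approx 117.94$)
$f{\left(\left(-81 + 101\right) \left(-104 + 89\right) \right)} - O = \frac{98 + \left(-81 + 101\right) \left(-104 + 89\right)}{9 + \left(-81 + 101\right) \left(-104 + 89\right)} - \sqrt{13910} = \frac{98 + 20 \left(-15\right)}{9 + 20 \left(-15\right)} - \sqrt{13910} = \frac{98 - 300}{9 - 300} - \sqrt{13910} = \frac{1}{-291} \left(-202\right) - \sqrt{13910} = \left(- \frac{1}{291}\right) \left(-202\right) - \sqrt{13910} = \frac{202}{291} - \sqrt{13910}$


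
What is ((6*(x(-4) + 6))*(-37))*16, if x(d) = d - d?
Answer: -21312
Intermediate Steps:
x(d) = 0
((6*(x(-4) + 6))*(-37))*16 = ((6*(0 + 6))*(-37))*16 = ((6*6)*(-37))*16 = (36*(-37))*16 = -1332*16 = -21312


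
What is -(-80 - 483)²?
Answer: -316969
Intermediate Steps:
-(-80 - 483)² = -1*(-563)² = -1*316969 = -316969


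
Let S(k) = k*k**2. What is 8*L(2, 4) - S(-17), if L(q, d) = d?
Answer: 4945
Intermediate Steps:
S(k) = k**3
8*L(2, 4) - S(-17) = 8*4 - 1*(-17)**3 = 32 - 1*(-4913) = 32 + 4913 = 4945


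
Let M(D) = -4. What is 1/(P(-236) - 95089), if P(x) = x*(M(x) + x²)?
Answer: -1/13238401 ≈ -7.5538e-8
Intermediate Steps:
P(x) = x*(-4 + x²)
1/(P(-236) - 95089) = 1/(-236*(-4 + (-236)²) - 95089) = 1/(-236*(-4 + 55696) - 95089) = 1/(-236*55692 - 95089) = 1/(-13143312 - 95089) = 1/(-13238401) = -1/13238401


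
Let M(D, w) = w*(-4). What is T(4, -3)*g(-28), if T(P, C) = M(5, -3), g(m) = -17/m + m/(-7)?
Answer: 387/7 ≈ 55.286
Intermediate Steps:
M(D, w) = -4*w
g(m) = -17/m - m/7 (g(m) = -17/m + m*(-⅐) = -17/m - m/7)
T(P, C) = 12 (T(P, C) = -4*(-3) = 12)
T(4, -3)*g(-28) = 12*(-17/(-28) - ⅐*(-28)) = 12*(-17*(-1/28) + 4) = 12*(17/28 + 4) = 12*(129/28) = 387/7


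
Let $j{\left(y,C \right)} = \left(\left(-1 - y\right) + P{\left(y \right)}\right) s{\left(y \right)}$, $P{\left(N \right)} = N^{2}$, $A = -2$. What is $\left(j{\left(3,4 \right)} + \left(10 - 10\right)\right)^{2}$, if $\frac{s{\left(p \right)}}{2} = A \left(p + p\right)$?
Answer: $14400$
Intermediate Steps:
$s{\left(p \right)} = - 8 p$ ($s{\left(p \right)} = 2 \left(- 2 \left(p + p\right)\right) = 2 \left(- 2 \cdot 2 p\right) = 2 \left(- 4 p\right) = - 8 p$)
$j{\left(y,C \right)} = - 8 y \left(-1 + y^{2} - y\right)$ ($j{\left(y,C \right)} = \left(\left(-1 - y\right) + y^{2}\right) \left(- 8 y\right) = \left(-1 + y^{2} - y\right) \left(- 8 y\right) = - 8 y \left(-1 + y^{2} - y\right)$)
$\left(j{\left(3,4 \right)} + \left(10 - 10\right)\right)^{2} = \left(8 \cdot 3 \left(1 + 3 - 3^{2}\right) + \left(10 - 10\right)\right)^{2} = \left(8 \cdot 3 \left(1 + 3 - 9\right) + 0\right)^{2} = \left(8 \cdot 3 \left(-5\right) + 0\right)^{2} = \left(-120 + 0\right)^{2} = \left(-120\right)^{2} = 14400$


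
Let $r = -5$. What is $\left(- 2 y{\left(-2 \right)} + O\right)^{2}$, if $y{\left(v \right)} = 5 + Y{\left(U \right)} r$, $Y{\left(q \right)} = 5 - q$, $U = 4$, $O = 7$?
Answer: $49$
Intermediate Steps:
$y{\left(v \right)} = 0$ ($y{\left(v \right)} = 5 + \left(5 - 4\right) \left(-5\right) = 5 + 1 \left(-5\right) = 5 - 5 = 0$)
$\left(- 2 y{\left(-2 \right)} + O\right)^{2} = \left(\left(-2\right) 0 + 7\right)^{2} = \left(0 + 7\right)^{2} = 7^{2} = 49$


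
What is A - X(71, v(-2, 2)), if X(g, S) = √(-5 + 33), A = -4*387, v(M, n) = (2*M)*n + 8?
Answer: -1548 - 2*√7 ≈ -1553.3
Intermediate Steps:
v(M, n) = 8 + 2*M*n (v(M, n) = 2*M*n + 8 = 8 + 2*M*n)
A = -1548
X(g, S) = 2*√7 (X(g, S) = √28 = 2*√7)
A - X(71, v(-2, 2)) = -1548 - 2*√7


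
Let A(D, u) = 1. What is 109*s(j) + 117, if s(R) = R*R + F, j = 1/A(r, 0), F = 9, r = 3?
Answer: 1207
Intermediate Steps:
j = 1 (j = 1/1 = 1)
s(R) = 9 + R² (s(R) = R*R + 9 = R² + 9 = 9 + R²)
109*s(j) + 117 = 109*(9 + 1²) + 117 = 109*(9 + 1) + 117 = 109*10 + 117 = 1090 + 117 = 1207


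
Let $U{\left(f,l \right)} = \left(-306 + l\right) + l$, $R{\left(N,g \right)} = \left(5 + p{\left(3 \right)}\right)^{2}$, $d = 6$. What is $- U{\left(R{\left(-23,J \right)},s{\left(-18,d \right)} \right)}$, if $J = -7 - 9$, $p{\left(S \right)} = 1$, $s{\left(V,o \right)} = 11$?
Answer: $284$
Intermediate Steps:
$J = -16$ ($J = -7 - 9 = -16$)
$R{\left(N,g \right)} = 36$ ($R{\left(N,g \right)} = \left(5 + 1\right)^{2} = 6^{2} = 36$)
$U{\left(f,l \right)} = -306 + 2 l$
$- U{\left(R{\left(-23,J \right)},s{\left(-18,d \right)} \right)} = - (-306 + 2 \cdot 11) = - (-306 + 22) = \left(-1\right) \left(-284\right) = 284$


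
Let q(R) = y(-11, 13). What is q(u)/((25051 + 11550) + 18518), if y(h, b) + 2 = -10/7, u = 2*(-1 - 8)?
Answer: -8/128611 ≈ -6.2203e-5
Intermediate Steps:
u = -18 (u = 2*(-9) = -18)
y(h, b) = -24/7 (y(h, b) = -2 - 10/7 = -24/7)
q(R) = -24/7
q(u)/((25051 + 11550) + 18518) = -24/(7*((25051 + 11550) + 18518)) = -24/(7*(36601 + 18518)) = -24/7/55119 = -24/7*1/55119 = -8/128611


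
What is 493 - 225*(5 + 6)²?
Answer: -26732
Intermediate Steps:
493 - 225*(5 + 6)² = 493 - 225*11² = 493 - 225*121 = 493 - 27225 = -26732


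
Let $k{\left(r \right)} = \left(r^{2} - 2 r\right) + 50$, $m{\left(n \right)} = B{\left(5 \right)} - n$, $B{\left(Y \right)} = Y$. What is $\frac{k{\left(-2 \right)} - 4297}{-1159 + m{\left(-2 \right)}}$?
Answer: $\frac{471}{128} \approx 3.6797$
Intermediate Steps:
$m{\left(n \right)} = 5 - n$
$k{\left(r \right)} = 50 + r^{2} - 2 r$
$\frac{k{\left(-2 \right)} - 4297}{-1159 + m{\left(-2 \right)}} = \frac{\left(50 + \left(-2\right)^{2} - -4\right) - 4297}{-1159 + \left(5 - -2\right)} = \frac{\left(50 + 4 + 4\right) - 4297}{-1159 + \left(5 + 2\right)} = \frac{58 - 4297}{-1159 + 7} = - \frac{4239}{-1152} = \left(-4239\right) \left(- \frac{1}{1152}\right) = \frac{471}{128}$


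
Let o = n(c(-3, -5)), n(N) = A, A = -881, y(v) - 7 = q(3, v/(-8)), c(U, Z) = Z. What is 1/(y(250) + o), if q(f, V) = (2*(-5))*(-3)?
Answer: -1/844 ≈ -0.0011848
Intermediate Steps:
q(f, V) = 30 (q(f, V) = -10*(-3) = 30)
y(v) = 37 (y(v) = 7 + 30 = 37)
n(N) = -881
o = -881
1/(y(250) + o) = 1/(37 - 881) = 1/(-844) = -1/844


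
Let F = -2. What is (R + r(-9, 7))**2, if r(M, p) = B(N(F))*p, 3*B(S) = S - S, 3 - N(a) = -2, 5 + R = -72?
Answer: 5929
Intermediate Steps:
R = -77 (R = -5 - 72 = -77)
N(a) = 5 (N(a) = 3 - 1*(-2) = 3 + 2 = 5)
B(S) = 0 (B(S) = (S - S)/3 = (1/3)*0 = 0)
r(M, p) = 0 (r(M, p) = 0*p = 0)
(R + r(-9, 7))**2 = (-77 + 0)**2 = (-77)**2 = 5929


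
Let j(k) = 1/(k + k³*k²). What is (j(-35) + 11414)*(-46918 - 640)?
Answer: -2036450819270383/3751565 ≈ -5.4283e+8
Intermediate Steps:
j(k) = 1/(k + k⁵)
(j(-35) + 11414)*(-46918 - 640) = (1/(-35 + (-35)⁵) + 11414)*(-46918 - 640) = (1/(-35 - 52521875) + 11414)*(-47558) = (1/(-52521910) + 11414)*(-47558) = (-1/52521910 + 11414)*(-47558) = (599485080739/52521910)*(-47558) = -2036450819270383/3751565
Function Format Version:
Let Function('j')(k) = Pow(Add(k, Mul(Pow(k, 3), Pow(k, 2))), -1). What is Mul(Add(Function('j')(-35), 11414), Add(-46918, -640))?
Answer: Rational(-2036450819270383, 3751565) ≈ -5.4283e+8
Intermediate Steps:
Function('j')(k) = Pow(Add(k, Pow(k, 5)), -1)
Mul(Add(Function('j')(-35), 11414), Add(-46918, -640)) = Mul(Add(Pow(Add(-35, Pow(-35, 5)), -1), 11414), Add(-46918, -640)) = Mul(Add(Pow(Add(-35, -52521875), -1), 11414), -47558) = Mul(Add(Pow(-52521910, -1), 11414), -47558) = Mul(Add(Rational(-1, 52521910), 11414), -47558) = Mul(Rational(599485080739, 52521910), -47558) = Rational(-2036450819270383, 3751565)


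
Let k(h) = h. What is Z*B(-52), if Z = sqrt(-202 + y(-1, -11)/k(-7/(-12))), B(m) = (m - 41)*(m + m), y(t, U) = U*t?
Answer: 9672*I*sqrt(8974)/7 ≈ 1.3089e+5*I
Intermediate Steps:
B(m) = 2*m*(-41 + m) (B(m) = (-41 + m)*(2*m) = 2*m*(-41 + m))
Z = I*sqrt(8974)/7 (Z = sqrt(-202 + (-11*(-1))/((-7/(-12)))) = sqrt(-202 + 11/((-7*(-1/12)))) = sqrt(-202 + 11/(7/12)) = sqrt(-202 + 11*(12/7)) = sqrt(-202 + 132/7) = sqrt(-1282/7) = I*sqrt(8974)/7 ≈ 13.533*I)
Z*B(-52) = (I*sqrt(8974)/7)*(2*(-52)*(-41 - 52)) = (I*sqrt(8974)/7)*(2*(-52)*(-93)) = (I*sqrt(8974)/7)*9672 = 9672*I*sqrt(8974)/7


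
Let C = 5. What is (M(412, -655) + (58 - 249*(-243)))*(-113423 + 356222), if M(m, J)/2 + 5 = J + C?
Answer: 14387054745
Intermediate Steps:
M(m, J) = 2*J (M(m, J) = -10 + 2*(J + 5) = -10 + 2*(5 + J) = -10 + (10 + 2*J) = 2*J)
(M(412, -655) + (58 - 249*(-243)))*(-113423 + 356222) = (2*(-655) + (58 - 249*(-243)))*(-113423 + 356222) = (-1310 + (58 + 60507))*242799 = (-1310 + 60565)*242799 = 59255*242799 = 14387054745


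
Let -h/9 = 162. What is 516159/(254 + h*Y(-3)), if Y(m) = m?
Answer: 516159/4628 ≈ 111.53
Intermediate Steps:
h = -1458 (h = -9*162 = -1458)
516159/(254 + h*Y(-3)) = 516159/(254 - 1458*(-3)) = 516159/(254 + 4374) = 516159/4628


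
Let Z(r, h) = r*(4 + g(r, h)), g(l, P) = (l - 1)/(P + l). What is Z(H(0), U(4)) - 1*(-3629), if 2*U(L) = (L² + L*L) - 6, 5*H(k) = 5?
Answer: 3633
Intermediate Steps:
H(k) = 1 (H(k) = (⅕)*5 = 1)
g(l, P) = (-1 + l)/(P + l)
U(L) = -3 + L² (U(L) = ((L² + L*L) - 6)/2 = ((L² + L²) - 6)/2 = (2*L² - 6)/2 = (-6 + 2*L²)/2 = -3 + L²)
Z(r, h) = r*(4 + (-1 + r)/(h + r))
Z(H(0), U(4)) - 1*(-3629) = 1*(-1 + 4*(-3 + 4²) + 5*1)/((-3 + 4²) + 1) - 1*(-3629) = 1*(-1 + 4*(-3 + 16) + 5)/((-3 + 16) + 1) + 3629 = 1*(-1 + 4*13 + 5)/(13 + 1) + 3629 = 1*(-1 + 52 + 5)/14 + 3629 = 1*(1/14)*56 + 3629 = 4 + 3629 = 3633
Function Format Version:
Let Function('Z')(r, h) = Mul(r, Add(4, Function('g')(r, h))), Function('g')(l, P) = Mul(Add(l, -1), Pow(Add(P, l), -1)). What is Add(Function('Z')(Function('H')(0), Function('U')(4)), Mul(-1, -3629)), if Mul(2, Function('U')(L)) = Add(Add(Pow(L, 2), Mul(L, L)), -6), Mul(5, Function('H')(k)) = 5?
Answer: 3633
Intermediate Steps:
Function('H')(k) = 1 (Function('H')(k) = Mul(Rational(1, 5), 5) = 1)
Function('g')(l, P) = Mul(Pow(Add(P, l), -1), Add(-1, l)) (Function('g')(l, P) = Mul(Add(-1, l), Pow(Add(P, l), -1)) = Mul(Pow(Add(P, l), -1), Add(-1, l)))
Function('U')(L) = Add(-3, Pow(L, 2)) (Function('U')(L) = Mul(Rational(1, 2), Add(Add(Pow(L, 2), Mul(L, L)), -6)) = Mul(Rational(1, 2), Add(Add(Pow(L, 2), Pow(L, 2)), -6)) = Mul(Rational(1, 2), Add(Mul(2, Pow(L, 2)), -6)) = Mul(Rational(1, 2), Add(-6, Mul(2, Pow(L, 2)))) = Add(-3, Pow(L, 2)))
Function('Z')(r, h) = Mul(r, Add(4, Mul(Pow(Add(h, r), -1), Add(-1, r))))
Add(Function('Z')(Function('H')(0), Function('U')(4)), Mul(-1, -3629)) = Add(Mul(1, Pow(Add(Add(-3, Pow(4, 2)), 1), -1), Add(-1, Mul(4, Add(-3, Pow(4, 2))), Mul(5, 1))), Mul(-1, -3629)) = Add(Mul(1, Pow(Add(Add(-3, 16), 1), -1), Add(-1, Mul(4, Add(-3, 16)), 5)), 3629) = Add(Mul(1, Pow(Add(13, 1), -1), Add(-1, Mul(4, 13), 5)), 3629) = Add(Mul(1, Pow(14, -1), Add(-1, 52, 5)), 3629) = Add(Mul(1, Rational(1, 14), 56), 3629) = Add(4, 3629) = 3633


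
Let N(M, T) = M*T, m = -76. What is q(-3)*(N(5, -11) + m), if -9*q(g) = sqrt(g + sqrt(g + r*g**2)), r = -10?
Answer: 131*sqrt(-3 + I*sqrt(93))/9 ≈ 27.424 + 37.251*I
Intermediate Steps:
q(g) = -sqrt(g + sqrt(g - 10*g**2))/9
q(-3)*(N(5, -11) + m) = (-sqrt(-3 + sqrt(-1*(-3)*(-1 + 10*(-3))))/9)*(5*(-11) - 76) = (-sqrt(-3 + sqrt(-1*(-3)*(-1 - 30)))/9)*(-55 - 76) = -sqrt(-3 + sqrt(-1*(-3)*(-31)))/9*(-131) = -sqrt(-3 + sqrt(-93))/9*(-131) = -sqrt(-3 + I*sqrt(93))/9*(-131) = 131*sqrt(-3 + I*sqrt(93))/9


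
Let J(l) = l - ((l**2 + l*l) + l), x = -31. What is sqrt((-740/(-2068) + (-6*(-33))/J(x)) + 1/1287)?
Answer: sqrt(825272201)/56823 ≈ 0.50556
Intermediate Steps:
J(l) = -2*l**2 (J(l) = l - ((l**2 + l**2) + l) = l - (2*l**2 + l) = l - (l + 2*l**2) = l + (-l - 2*l**2) = -2*l**2)
sqrt((-740/(-2068) + (-6*(-33))/J(x)) + 1/1287) = sqrt((-740/(-2068) + (-6*(-33))/((-2*(-31)**2))) + 1/1287) = sqrt((-740*(-1/2068) + 198/((-2*961))) + 1/1287) = sqrt((185/517 + 198/(-1922)) + 1/1287) = sqrt((185/517 + 198*(-1/1922)) + 1/1287) = sqrt((185/517 - 99/961) + 1/1287) = sqrt(126602/496837 + 1/1287) = sqrt(1350691/5284539) = sqrt(825272201)/56823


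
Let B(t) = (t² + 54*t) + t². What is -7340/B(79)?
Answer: -1835/4187 ≈ -0.43826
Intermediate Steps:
B(t) = 2*t² + 54*t
-7340/B(79) = -7340*1/(158*(27 + 79)) = -7340/(2*79*106) = -7340/16748 = -7340*1/16748 = -1835/4187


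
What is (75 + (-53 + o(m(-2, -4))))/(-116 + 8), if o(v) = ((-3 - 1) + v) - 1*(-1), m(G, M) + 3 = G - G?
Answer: -4/27 ≈ -0.14815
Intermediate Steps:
m(G, M) = -3 (m(G, M) = -3 + (G - G) = -3 + 0 = -3)
o(v) = -3 + v (o(v) = (-4 + v) + 1 = -3 + v)
(75 + (-53 + o(m(-2, -4))))/(-116 + 8) = (75 + (-53 + (-3 - 3)))/(-116 + 8) = (75 + (-53 - 6))/(-108) = (75 - 59)*(-1/108) = 16*(-1/108) = -4/27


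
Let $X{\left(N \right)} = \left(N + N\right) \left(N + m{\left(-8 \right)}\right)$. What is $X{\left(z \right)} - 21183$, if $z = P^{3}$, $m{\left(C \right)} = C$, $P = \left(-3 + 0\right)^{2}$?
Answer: $1030035$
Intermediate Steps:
$P = 9$ ($P = \left(-3\right)^{2} = 9$)
$z = 729$ ($z = 9^{3} = 729$)
$X{\left(N \right)} = 2 N \left(-8 + N\right)$ ($X{\left(N \right)} = \left(N + N\right) \left(N - 8\right) = 2 N \left(-8 + N\right)$)
$X{\left(z \right)} - 21183 = 2 \cdot 729 \left(-8 + 729\right) - 21183 = 2 \cdot 729 \cdot 721 - 21183 = 1051218 - 21183 = 1030035$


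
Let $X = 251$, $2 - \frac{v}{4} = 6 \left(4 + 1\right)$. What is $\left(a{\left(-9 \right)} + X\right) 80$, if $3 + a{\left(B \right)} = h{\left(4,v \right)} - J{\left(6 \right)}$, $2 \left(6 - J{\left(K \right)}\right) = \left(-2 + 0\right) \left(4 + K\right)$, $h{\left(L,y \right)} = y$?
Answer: $9600$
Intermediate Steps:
$v = -112$ ($v = 8 - 4 \cdot 6 \left(4 + 1\right) = 8 - 4 \cdot 6 \cdot 5 = 8 - 120 = -112$)
$J{\left(K \right)} = 10 + K$ ($J{\left(K \right)} = 6 - \frac{\left(-2 + 0\right) \left(4 + K\right)}{2} = 6 - \frac{\left(-2\right) \left(4 + K\right)}{2} = 6 - \frac{-8 - 2 K}{2} = 6 + \left(4 + K\right) = 10 + K$)
$a{\left(B \right)} = -131$ ($a{\left(B \right)} = -3 - 128 = -131$)
$\left(a{\left(-9 \right)} + X\right) 80 = \left(-131 + 251\right) 80 = 120 \cdot 80 = 9600$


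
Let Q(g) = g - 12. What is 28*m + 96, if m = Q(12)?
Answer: 96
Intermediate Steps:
Q(g) = -12 + g
m = 0 (m = -12 + 12 = 0)
28*m + 96 = 28*0 + 96 = 0 + 96 = 96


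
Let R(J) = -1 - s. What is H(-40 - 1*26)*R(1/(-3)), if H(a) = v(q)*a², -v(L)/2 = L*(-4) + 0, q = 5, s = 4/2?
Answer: -522720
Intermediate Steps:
s = 2 (s = 4*(½) = 2)
v(L) = 8*L (v(L) = -2*(L*(-4) + 0) = -2*(-4*L + 0) = -(-8)*L = 8*L)
R(J) = -3 (R(J) = -1 - 1*2 = -1 - 2 = -3)
H(a) = 40*a² (H(a) = (8*5)*a² = 40*a²)
H(-40 - 1*26)*R(1/(-3)) = (40*(-40 - 1*26)²)*(-3) = (40*(-40 - 26)²)*(-3) = (40*(-66)²)*(-3) = (40*4356)*(-3) = 174240*(-3) = -522720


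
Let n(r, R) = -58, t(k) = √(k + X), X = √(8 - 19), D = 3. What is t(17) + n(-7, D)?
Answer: -58 + √(17 + I*√11) ≈ -53.857 + 0.40032*I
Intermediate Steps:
X = I*√11 (X = √(-11) = I*√11 ≈ 3.3166*I)
t(k) = √(k + I*√11)
t(17) + n(-7, D) = √(17 + I*√11) - 58 = -58 + √(17 + I*√11)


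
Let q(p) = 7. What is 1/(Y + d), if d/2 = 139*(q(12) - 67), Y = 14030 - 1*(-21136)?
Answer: 1/18486 ≈ 5.4095e-5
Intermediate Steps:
Y = 35166 (Y = 14030 + 21136 = 35166)
d = -16680 (d = 2*(139*(7 - 67)) = 2*(139*(-60)) = 2*(-8340) = -16680)
1/(Y + d) = 1/(35166 - 16680) = 1/18486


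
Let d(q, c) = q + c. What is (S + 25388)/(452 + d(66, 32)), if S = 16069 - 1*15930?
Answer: 25527/550 ≈ 46.413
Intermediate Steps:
S = 139 (S = 16069 - 15930 = 139)
d(q, c) = c + q
(S + 25388)/(452 + d(66, 32)) = (139 + 25388)/(452 + (32 + 66)) = 25527/(452 + 98) = 25527/550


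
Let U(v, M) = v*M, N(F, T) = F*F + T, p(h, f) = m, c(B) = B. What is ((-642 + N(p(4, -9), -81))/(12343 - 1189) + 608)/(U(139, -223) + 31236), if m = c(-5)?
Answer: 3390467/1332903 ≈ 2.5437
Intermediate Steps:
m = -5
p(h, f) = -5
N(F, T) = T + F² (N(F, T) = F² + T = T + F²)
U(v, M) = M*v
((-642 + N(p(4, -9), -81))/(12343 - 1189) + 608)/(U(139, -223) + 31236) = ((-642 + (-81 + (-5)²))/(12343 - 1189) + 608)/(-223*139 + 31236) = ((-642 + (-81 + 25))/11154 + 608)/(-30997 + 31236) = ((-642 - 56)*(1/11154) + 608)/239 = (-698*1/11154 + 608)*(1/239) = (-349/5577 + 608)*(1/239) = (3390467/5577)*(1/239) = 3390467/1332903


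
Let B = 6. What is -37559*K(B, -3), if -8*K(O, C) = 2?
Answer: 37559/4 ≈ 9389.8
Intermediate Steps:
K(O, C) = -1/4 (K(O, C) = -1/8*2 = -1/4)
-37559*K(B, -3) = -37559*(-1/4) = 37559/4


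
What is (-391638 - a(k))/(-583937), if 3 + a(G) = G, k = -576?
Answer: 391059/583937 ≈ 0.66969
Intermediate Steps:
a(G) = -3 + G
(-391638 - a(k))/(-583937) = (-391638 - (-3 - 576))/(-583937) = (-391638 - 1*(-579))*(-1/583937) = (-391638 + 579)*(-1/583937) = -391059*(-1/583937) = 391059/583937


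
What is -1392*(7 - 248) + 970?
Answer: 336442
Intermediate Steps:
-1392*(7 - 248) + 970 = -1392*(-241) + 970 = 335472 + 970 = 336442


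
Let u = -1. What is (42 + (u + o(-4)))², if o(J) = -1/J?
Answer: 27225/16 ≈ 1701.6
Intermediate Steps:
(42 + (u + o(-4)))² = (42 + (-1 - 1/(-4)))² = (42 + (-1 - 1*(-¼)))² = (42 + (-1 + ¼))² = (42 - ¾)² = (165/4)² = 27225/16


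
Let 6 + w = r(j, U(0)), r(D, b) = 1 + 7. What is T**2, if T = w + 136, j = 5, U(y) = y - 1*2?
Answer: 19044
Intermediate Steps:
U(y) = -2 + y (U(y) = y - 2 = -2 + y)
r(D, b) = 8
w = 2 (w = -6 + 8 = 2)
T = 138 (T = 2 + 136 = 138)
T**2 = 138**2 = 19044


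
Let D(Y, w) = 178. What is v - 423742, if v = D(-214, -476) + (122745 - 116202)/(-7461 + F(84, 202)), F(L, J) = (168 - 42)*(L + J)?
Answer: -1344814973/3175 ≈ -4.2356e+5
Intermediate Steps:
F(L, J) = 126*J + 126*L (F(L, J) = 126*(J + L) = 126*J + 126*L)
v = 565877/3175 (v = 178 + (122745 - 116202)/(-7461 + (126*202 + 126*84)) = 178 + 6543/(-7461 + (25452 + 10584)) = 178 + 6543/(-7461 + 36036) = 178 + 6543/28575 = 178 + 6543*(1/28575) = 178 + 727/3175 = 565877/3175 ≈ 178.23)
v - 423742 = 565877/3175 - 423742 = -1344814973/3175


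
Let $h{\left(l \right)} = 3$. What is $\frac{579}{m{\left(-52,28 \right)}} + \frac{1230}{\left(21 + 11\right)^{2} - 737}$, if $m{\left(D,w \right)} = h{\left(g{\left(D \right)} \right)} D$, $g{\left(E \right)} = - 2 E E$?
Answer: $\frac{209}{364} \approx 0.57418$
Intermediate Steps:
$g{\left(E \right)} = - 2 E^{2}$
$m{\left(D,w \right)} = 3 D$
$\frac{579}{m{\left(-52,28 \right)}} + \frac{1230}{\left(21 + 11\right)^{2} - 737} = \frac{579}{3 \left(-52\right)} + \frac{1230}{\left(21 + 11\right)^{2} - 737} = \frac{579}{-156} + \frac{1230}{32^{2} - 737} = 579 \left(- \frac{1}{156}\right) + \frac{1230}{1024 - 737} = - \frac{193}{52} + \frac{1230}{287} = - \frac{193}{52} + 1230 \cdot \frac{1}{287} = - \frac{193}{52} + \frac{30}{7} = \frac{209}{364}$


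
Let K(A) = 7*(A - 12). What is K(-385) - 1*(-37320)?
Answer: 34541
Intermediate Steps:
K(A) = -84 + 7*A (K(A) = 7*(-12 + A) = -84 + 7*A)
K(-385) - 1*(-37320) = (-84 + 7*(-385)) - 1*(-37320) = (-84 - 2695) + 37320 = -2779 + 37320 = 34541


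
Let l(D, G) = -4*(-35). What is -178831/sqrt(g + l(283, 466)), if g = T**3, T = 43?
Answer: -178831*sqrt(79647)/79647 ≈ -633.66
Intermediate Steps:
l(D, G) = 140
g = 79507 (g = 43**3 = 79507)
-178831/sqrt(g + l(283, 466)) = -178831/sqrt(79507 + 140) = -178831*sqrt(79647)/79647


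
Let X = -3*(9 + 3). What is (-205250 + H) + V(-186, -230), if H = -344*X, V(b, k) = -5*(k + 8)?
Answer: -191756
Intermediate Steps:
X = -36 (X = -3*12 = -36)
V(b, k) = -40 - 5*k (V(b, k) = -5*(8 + k) = -40 - 5*k)
H = 12384 (H = -344*(-36) = 12384)
(-205250 + H) + V(-186, -230) = (-205250 + 12384) + (-40 - 5*(-230)) = -192866 + (-40 + 1150) = -192866 + 1110 = -191756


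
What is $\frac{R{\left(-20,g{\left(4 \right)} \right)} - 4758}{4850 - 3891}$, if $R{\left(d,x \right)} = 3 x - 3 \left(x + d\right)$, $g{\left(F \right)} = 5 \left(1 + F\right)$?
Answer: $- \frac{4698}{959} \approx -4.8988$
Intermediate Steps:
$g{\left(F \right)} = 5 + 5 F$
$R{\left(d,x \right)} = - 3 d$ ($R{\left(d,x \right)} = 3 x - 3 \left(d + x\right) = 3 x - \left(3 d + 3 x\right) = - 3 d$)
$\frac{R{\left(-20,g{\left(4 \right)} \right)} - 4758}{4850 - 3891} = \frac{\left(-3\right) \left(-20\right) - 4758}{4850 - 3891} = \frac{60 - 4758}{959} = \left(-4698\right) \frac{1}{959} = - \frac{4698}{959}$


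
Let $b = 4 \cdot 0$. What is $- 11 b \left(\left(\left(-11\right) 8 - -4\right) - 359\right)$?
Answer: $0$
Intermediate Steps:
$b = 0$
$- 11 b \left(\left(\left(-11\right) 8 - -4\right) - 359\right) = \left(-11\right) 0 \left(\left(\left(-11\right) 8 - -4\right) - 359\right) = 0 \left(\left(-88 + \left(-1 + 5\right)\right) - 359\right) = 0 \left(\left(-88 + 4\right) - 359\right) = 0 \left(-84 - 359\right) = 0 \left(-443\right) = 0$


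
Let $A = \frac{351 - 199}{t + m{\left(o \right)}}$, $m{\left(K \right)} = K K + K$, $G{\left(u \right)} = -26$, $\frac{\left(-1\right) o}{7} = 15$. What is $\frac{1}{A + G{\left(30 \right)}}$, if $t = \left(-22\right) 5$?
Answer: $- \frac{5405}{140454} \approx -0.038482$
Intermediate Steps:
$o = -105$ ($o = \left(-7\right) 15 = -105$)
$m{\left(K \right)} = K + K^{2}$ ($m{\left(K \right)} = K^{2} + K = K + K^{2}$)
$t = -110$
$A = \frac{76}{5405}$ ($A = \frac{351 - 199}{-110 - 105 \left(1 - 105\right)} = \frac{152}{-110 - -10920} = \frac{152}{-110 + 10920} = \frac{152}{10810} = 152 \cdot \frac{1}{10810} = \frac{76}{5405} \approx 0.014061$)
$\frac{1}{A + G{\left(30 \right)}} = \frac{1}{\frac{76}{5405} - 26} = \frac{1}{- \frac{140454}{5405}} = - \frac{5405}{140454}$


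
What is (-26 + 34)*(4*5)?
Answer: 160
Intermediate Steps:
(-26 + 34)*(4*5) = 8*20 = 160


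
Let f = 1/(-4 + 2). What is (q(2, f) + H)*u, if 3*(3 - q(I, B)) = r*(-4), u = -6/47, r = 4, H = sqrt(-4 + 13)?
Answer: -68/47 ≈ -1.4468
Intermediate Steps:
H = 3 (H = sqrt(9) = 3)
u = -6/47 (u = -6*1/47 = -6/47 ≈ -0.12766)
f = -1/2 (f = 1/(-2) = -1/2 ≈ -0.50000)
q(I, B) = 25/3 (q(I, B) = 3 - 4*(-4)/3 = 3 - 1/3*(-16) = 3 + 16/3 = 25/3)
(q(2, f) + H)*u = (25/3 + 3)*(-6/47) = (34/3)*(-6/47) = -68/47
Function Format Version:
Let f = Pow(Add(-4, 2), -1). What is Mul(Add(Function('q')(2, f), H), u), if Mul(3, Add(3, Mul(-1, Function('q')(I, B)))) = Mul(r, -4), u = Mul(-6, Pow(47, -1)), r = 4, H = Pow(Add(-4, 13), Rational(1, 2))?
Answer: Rational(-68, 47) ≈ -1.4468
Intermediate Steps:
H = 3 (H = Pow(9, Rational(1, 2)) = 3)
u = Rational(-6, 47) (u = Mul(-6, Rational(1, 47)) = Rational(-6, 47) ≈ -0.12766)
f = Rational(-1, 2) (f = Pow(-2, -1) = Rational(-1, 2) ≈ -0.50000)
Function('q')(I, B) = Rational(25, 3) (Function('q')(I, B) = Add(3, Mul(Rational(-1, 3), Mul(4, -4))) = Add(3, Mul(Rational(-1, 3), -16)) = Add(3, Rational(16, 3)) = Rational(25, 3))
Mul(Add(Function('q')(2, f), H), u) = Mul(Add(Rational(25, 3), 3), Rational(-6, 47)) = Mul(Rational(34, 3), Rational(-6, 47)) = Rational(-68, 47)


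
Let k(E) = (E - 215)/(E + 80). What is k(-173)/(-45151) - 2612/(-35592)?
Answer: 304280295/4151453846 ≈ 0.073295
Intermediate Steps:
k(E) = (-215 + E)/(80 + E)
k(-173)/(-45151) - 2612/(-35592) = ((-215 - 173)/(80 - 173))/(-45151) - 2612/(-35592) = (-388/(-93))*(-1/45151) - 2612*(-1/35592) = -1/93*(-388)*(-1/45151) + 653/8898 = (388/93)*(-1/45151) + 653/8898 = -388/4199043 + 653/8898 = 304280295/4151453846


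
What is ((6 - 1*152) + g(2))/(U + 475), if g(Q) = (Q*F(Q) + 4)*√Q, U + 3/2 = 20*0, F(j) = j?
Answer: -292/947 + 16*√2/947 ≈ -0.28445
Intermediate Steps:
U = -3/2 (U = -3/2 + 20*0 = -3/2 + 0 = -3/2 ≈ -1.5000)
g(Q) = √Q*(4 + Q²) (g(Q) = (Q*Q + 4)*√Q = (Q² + 4)*√Q = (4 + Q²)*√Q = √Q*(4 + Q²))
((6 - 1*152) + g(2))/(U + 475) = ((6 - 1*152) + √2*(4 + 2²))/(-3/2 + 475) = ((6 - 152) + √2*(4 + 4))/(947/2) = (-146 + √2*8)*(2/947) = (-146 + 8*√2)*(2/947) = -292/947 + 16*√2/947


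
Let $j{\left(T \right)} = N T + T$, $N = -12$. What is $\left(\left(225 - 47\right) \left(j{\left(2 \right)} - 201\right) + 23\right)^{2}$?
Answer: $1573788241$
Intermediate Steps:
$j{\left(T \right)} = - 11 T$ ($j{\left(T \right)} = - 12 T + T = - 11 T$)
$\left(\left(225 - 47\right) \left(j{\left(2 \right)} - 201\right) + 23\right)^{2} = \left(\left(225 - 47\right) \left(\left(-11\right) 2 - 201\right) + 23\right)^{2} = \left(178 \left(-22 - 201\right) + 23\right)^{2} = \left(178 \left(-223\right) + 23\right)^{2} = \left(-39694 + 23\right)^{2} = \left(-39671\right)^{2} = 1573788241$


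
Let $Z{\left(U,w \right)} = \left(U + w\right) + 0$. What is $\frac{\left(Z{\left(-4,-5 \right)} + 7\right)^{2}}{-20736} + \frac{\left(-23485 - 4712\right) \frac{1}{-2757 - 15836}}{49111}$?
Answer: $- \frac{766947575}{4733618346432} \approx -0.00016202$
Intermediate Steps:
$Z{\left(U,w \right)} = U + w$
$\frac{\left(Z{\left(-4,-5 \right)} + 7\right)^{2}}{-20736} + \frac{\left(-23485 - 4712\right) \frac{1}{-2757 - 15836}}{49111} = \frac{\left(\left(-4 - 5\right) + 7\right)^{2}}{-20736} + \frac{\left(-23485 - 4712\right) \frac{1}{-2757 - 15836}}{49111} = \left(-9 + 7\right)^{2} \left(- \frac{1}{20736}\right) + - \frac{28197}{-18593} \cdot \frac{1}{49111} = \left(-2\right)^{2} \left(- \frac{1}{20736}\right) + \left(-28197\right) \left(- \frac{1}{18593}\right) \frac{1}{49111} = 4 \left(- \frac{1}{20736}\right) + \frac{28197}{18593} \cdot \frac{1}{49111} = - \frac{1}{5184} + \frac{28197}{913120823} = - \frac{766947575}{4733618346432}$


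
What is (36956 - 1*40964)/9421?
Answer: -4008/9421 ≈ -0.42543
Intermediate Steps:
(36956 - 1*40964)/9421 = (36956 - 40964)*(1/9421) = -4008*1/9421 = -4008/9421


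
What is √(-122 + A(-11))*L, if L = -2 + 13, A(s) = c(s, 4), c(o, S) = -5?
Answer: 11*I*√127 ≈ 123.96*I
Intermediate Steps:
A(s) = -5
L = 11
√(-122 + A(-11))*L = √(-122 - 5)*11 = √(-127)*11 = (I*√127)*11 = 11*I*√127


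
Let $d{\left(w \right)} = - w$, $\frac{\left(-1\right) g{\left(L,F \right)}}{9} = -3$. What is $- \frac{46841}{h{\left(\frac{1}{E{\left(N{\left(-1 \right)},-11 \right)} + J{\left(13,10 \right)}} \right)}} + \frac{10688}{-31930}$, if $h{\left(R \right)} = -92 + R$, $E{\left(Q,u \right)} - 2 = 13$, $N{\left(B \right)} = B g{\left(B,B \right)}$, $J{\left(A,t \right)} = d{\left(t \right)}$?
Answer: $\frac{3736629929}{7327935} \approx 509.92$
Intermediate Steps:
$g{\left(L,F \right)} = 27$ ($g{\left(L,F \right)} = \left(-9\right) \left(-3\right) = 27$)
$J{\left(A,t \right)} = - t$
$N{\left(B \right)} = 27 B$ ($N{\left(B \right)} = B 27 = 27 B$)
$E{\left(Q,u \right)} = 15$ ($E{\left(Q,u \right)} = 2 + 13 = 15$)
$- \frac{46841}{h{\left(\frac{1}{E{\left(N{\left(-1 \right)},-11 \right)} + J{\left(13,10 \right)}} \right)}} + \frac{10688}{-31930} = - \frac{46841}{-92 + \frac{1}{15 - 10}} + \frac{10688}{-31930} = - \frac{46841}{-92 + \frac{1}{15 - 10}} + 10688 \left(- \frac{1}{31930}\right) = - \frac{46841}{-92 + \frac{1}{5}} - \frac{5344}{15965} = - \frac{46841}{- \frac{459}{5}} - \frac{5344}{15965} = \left(-46841\right) \left(- \frac{5}{459}\right) - \frac{5344}{15965} = \frac{234205}{459} - \frac{5344}{15965} = \frac{3736629929}{7327935}$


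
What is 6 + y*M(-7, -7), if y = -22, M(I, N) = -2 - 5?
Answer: 160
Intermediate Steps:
M(I, N) = -7
6 + y*M(-7, -7) = 6 - 22*(-7) = 6 + 154 = 160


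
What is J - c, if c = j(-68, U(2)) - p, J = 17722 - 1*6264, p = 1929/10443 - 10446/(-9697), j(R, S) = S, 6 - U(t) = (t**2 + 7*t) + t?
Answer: 387282906001/33755257 ≈ 11473.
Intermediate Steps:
U(t) = 6 - t**2 - 8*t (U(t) = 6 - ((t**2 + 7*t) + t) = 6 - (t**2 + 8*t) = 6 + (-t**2 - 8*t) = 6 - t**2 - 8*t)
p = 42597697/33755257 (p = 1929*(1/10443) - 10446*(-1/9697) = 643/3481 + 10446/9697 = 42597697/33755257 ≈ 1.2620)
J = 11458 (J = 17722 - 6264 = 11458)
c = -515171295/33755257 (c = (6 - 1*2**2 - 8*2) - 1*42597697/33755257 = (6 - 1*4 - 16) - 42597697/33755257 = (6 - 4 - 16) - 42597697/33755257 = -14 - 42597697/33755257 = -515171295/33755257 ≈ -15.262)
J - c = 11458 - 1*(-515171295/33755257) = 11458 + 515171295/33755257 = 387282906001/33755257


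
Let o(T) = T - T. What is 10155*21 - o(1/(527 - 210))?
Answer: 213255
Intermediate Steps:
o(T) = 0
10155*21 - o(1/(527 - 210)) = 10155*21 - 1*0 = 213255 + 0 = 213255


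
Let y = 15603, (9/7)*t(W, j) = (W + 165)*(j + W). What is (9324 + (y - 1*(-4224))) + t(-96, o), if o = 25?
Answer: 76022/3 ≈ 25341.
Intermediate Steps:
t(W, j) = 7*(165 + W)*(W + j)/9 (t(W, j) = 7*((W + 165)*(j + W))/9 = 7*((165 + W)*(W + j))/9 = 7*(165 + W)*(W + j)/9)
(9324 + (y - 1*(-4224))) + t(-96, o) = (9324 + (15603 - 1*(-4224))) + ((7/9)*(-96)² + (385/3)*(-96) + (385/3)*25 + (7/9)*(-96)*25) = (9324 + (15603 + 4224)) + ((7/9)*9216 - 12320 + 9625/3 - 5600/3) = (9324 + 19827) + (7168 - 12320 + 9625/3 - 5600/3) = 29151 - 11431/3 = 76022/3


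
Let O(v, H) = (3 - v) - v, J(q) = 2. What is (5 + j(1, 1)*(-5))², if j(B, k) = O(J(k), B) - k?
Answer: 225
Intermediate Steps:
O(v, H) = 3 - 2*v
j(B, k) = -1 - k (j(B, k) = (3 - 2*2) - k = (3 - 4) - k = -1 - k)
(5 + j(1, 1)*(-5))² = (5 + (-1 - 1*1)*(-5))² = (5 + (-1 - 1)*(-5))² = (5 - 2*(-5))² = (5 + 10)² = 15² = 225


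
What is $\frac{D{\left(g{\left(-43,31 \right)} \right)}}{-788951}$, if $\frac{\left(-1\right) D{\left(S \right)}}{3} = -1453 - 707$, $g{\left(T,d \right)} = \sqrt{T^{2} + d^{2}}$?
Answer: $- \frac{6480}{788951} \approx -0.0082134$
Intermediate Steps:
$D{\left(S \right)} = 6480$ ($D{\left(S \right)} = - 3 \left(-1453 - 707\right) = \left(-3\right) \left(-2160\right) = 6480$)
$\frac{D{\left(g{\left(-43,31 \right)} \right)}}{-788951} = \frac{6480}{-788951} = 6480 \left(- \frac{1}{788951}\right) = - \frac{6480}{788951}$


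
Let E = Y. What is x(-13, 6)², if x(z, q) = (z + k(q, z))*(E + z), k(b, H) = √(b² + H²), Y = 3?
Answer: 37400 - 2600*√205 ≈ 173.67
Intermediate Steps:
E = 3
k(b, H) = √(H² + b²)
x(z, q) = (3 + z)*(z + √(q² + z²)) (x(z, q) = (z + √(z² + q²))*(3 + z) = (z + √(q² + z²))*(3 + z) = (3 + z)*(z + √(q² + z²)))
x(-13, 6)² = ((-13)² + 3*(-13) + 3*√(6² + (-13)²) - 13*√(6² + (-13)²))² = (169 - 39 + 3*√(36 + 169) - 13*√(36 + 169))² = (169 - 39 + 3*√205 - 13*√205)² = (130 - 10*√205)²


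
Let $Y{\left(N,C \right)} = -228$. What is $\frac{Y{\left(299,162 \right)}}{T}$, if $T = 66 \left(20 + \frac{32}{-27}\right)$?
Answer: $- \frac{513}{2794} \approx -0.18361$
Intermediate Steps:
$T = \frac{11176}{9}$ ($T = 66 \left(20 + 32 \left(- \frac{1}{27}\right)\right) = 66 \left(20 - \frac{32}{27}\right) = 66 \cdot \frac{508}{27} = \frac{11176}{9} \approx 1241.8$)
$\frac{Y{\left(299,162 \right)}}{T} = - \frac{228}{\frac{11176}{9}} = \left(-228\right) \frac{9}{11176} = - \frac{513}{2794}$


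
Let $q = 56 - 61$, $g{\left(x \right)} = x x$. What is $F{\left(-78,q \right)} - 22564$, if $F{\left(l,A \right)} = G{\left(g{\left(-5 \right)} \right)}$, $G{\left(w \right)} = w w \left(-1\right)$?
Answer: $-23189$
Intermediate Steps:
$g{\left(x \right)} = x^{2}$
$q = -5$
$G{\left(w \right)} = - w^{2}$ ($G{\left(w \right)} = w^{2} \left(-1\right) = - w^{2}$)
$F{\left(l,A \right)} = -625$ ($F{\left(l,A \right)} = - \left(\left(-5\right)^{2}\right)^{2} = - 25^{2} = \left(-1\right) 625 = -625$)
$F{\left(-78,q \right)} - 22564 = -625 - 22564 = -23189$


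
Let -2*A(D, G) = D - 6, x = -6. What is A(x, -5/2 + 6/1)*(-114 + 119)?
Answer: 30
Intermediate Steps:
A(D, G) = 3 - D/2 (A(D, G) = -(D - 6)/2 = -(-6 + D)/2 = 3 - D/2)
A(x, -5/2 + 6/1)*(-114 + 119) = (3 - 1/2*(-6))*(-114 + 119) = (3 + 3)*5 = 6*5 = 30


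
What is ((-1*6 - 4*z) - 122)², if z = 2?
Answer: 18496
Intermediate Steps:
((-1*6 - 4*z) - 122)² = ((-1*6 - 4*2) - 122)² = ((-6 - 8) - 122)² = (-14 - 122)² = (-136)² = 18496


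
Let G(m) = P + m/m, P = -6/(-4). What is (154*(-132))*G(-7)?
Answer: -50820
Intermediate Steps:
P = 3/2 (P = -6*(-¼) = 3/2 ≈ 1.5000)
G(m) = 5/2 (G(m) = 3/2 + m/m = 3/2 + 1 = 5/2)
(154*(-132))*G(-7) = (154*(-132))*(5/2) = -20328*5/2 = -50820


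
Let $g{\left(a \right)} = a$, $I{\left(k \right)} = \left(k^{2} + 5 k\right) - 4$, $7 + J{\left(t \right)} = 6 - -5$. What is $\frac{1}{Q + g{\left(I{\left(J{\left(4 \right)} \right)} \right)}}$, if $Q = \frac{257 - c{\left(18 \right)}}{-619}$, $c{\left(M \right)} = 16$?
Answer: $\frac{619}{19567} \approx 0.031635$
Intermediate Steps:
$J{\left(t \right)} = 4$ ($J{\left(t \right)} = -7 + \left(6 - -5\right) = -7 + \left(6 + 5\right) = -7 + 11 = 4$)
$I{\left(k \right)} = -4 + k^{2} + 5 k$
$Q = - \frac{241}{619}$ ($Q = \frac{257 - 16}{-619} = \left(257 - 16\right) \left(- \frac{1}{619}\right) = 241 \left(- \frac{1}{619}\right) = - \frac{241}{619} \approx -0.38934$)
$\frac{1}{Q + g{\left(I{\left(J{\left(4 \right)} \right)} \right)}} = \frac{1}{- \frac{241}{619} + \left(-4 + 4^{2} + 5 \cdot 4\right)} = \frac{1}{- \frac{241}{619} + \left(-4 + 16 + 20\right)} = \frac{1}{- \frac{241}{619} + 32} = \frac{1}{\frac{19567}{619}} = \frac{619}{19567}$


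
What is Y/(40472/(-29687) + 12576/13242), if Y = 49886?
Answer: -1634245630087/13548876 ≈ -1.2062e+5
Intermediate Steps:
Y/(40472/(-29687) + 12576/13242) = 49886/(40472/(-29687) + 12576/13242) = 49886/(40472*(-1/29687) + 12576*(1/13242)) = 49886/(-40472/29687 + 2096/2207) = 49886/(-27097752/65519209) = 49886*(-65519209/27097752) = -1634245630087/13548876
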